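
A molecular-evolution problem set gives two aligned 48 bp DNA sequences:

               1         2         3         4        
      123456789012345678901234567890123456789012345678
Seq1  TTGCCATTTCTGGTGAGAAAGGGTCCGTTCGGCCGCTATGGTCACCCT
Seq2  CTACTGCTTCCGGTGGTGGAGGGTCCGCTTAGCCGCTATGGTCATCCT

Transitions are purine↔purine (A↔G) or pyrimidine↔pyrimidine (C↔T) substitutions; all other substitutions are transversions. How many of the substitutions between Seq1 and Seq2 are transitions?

13

Mismatches occur at site 1 (T/C, transition), site 3 (G/A, transition), site 5 (C/T, transition), site 6 (A/G, transition), site 7 (T/C, transition), site 11 (T/C, transition), site 16 (A/G, transition), site 17 (G/T, transversion), site 18 (A/G, transition), site 19 (A/G, transition), site 28 (T/C, transition), site 30 (C/T, transition), site 31 (G/A, transition), site 45 (C/T, transition).
Of the 14 differences, 13 transitions and 1 transversion, so the answer is 13.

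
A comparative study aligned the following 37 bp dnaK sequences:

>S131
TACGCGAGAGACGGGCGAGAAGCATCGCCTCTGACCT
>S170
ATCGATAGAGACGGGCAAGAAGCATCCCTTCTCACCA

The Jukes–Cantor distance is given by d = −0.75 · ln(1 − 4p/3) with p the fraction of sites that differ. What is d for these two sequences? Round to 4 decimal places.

Differing sites — 1:T/A; 2:A/T; 5:C/A; 6:G/T; 17:G/A; 27:G/C; 29:C/T; 33:G/C; 37:T/A.
p = 9/37 = 0.243243.
d = −0.75 · ln(1 − (4/3)·0.243243) = −0.75 · ln(0.675676) = −0.75 · (-0.392042) = 0.2940.

0.2940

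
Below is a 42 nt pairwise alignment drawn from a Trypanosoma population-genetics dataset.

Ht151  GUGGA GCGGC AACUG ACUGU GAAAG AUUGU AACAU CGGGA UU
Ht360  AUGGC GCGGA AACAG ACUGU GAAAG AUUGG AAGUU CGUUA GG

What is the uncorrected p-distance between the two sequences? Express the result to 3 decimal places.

0.262

Mismatches occur at site 1 (G→A), site 5 (A→C), site 10 (C→A), site 14 (U→A), site 30 (U→G), site 33 (C→G), site 34 (A→U), site 38 (G→U), site 39 (G→U), site 41 (U→G), site 42 (U→G).
There are 11 differences over 42 sites, so p = 11/42 = 0.262.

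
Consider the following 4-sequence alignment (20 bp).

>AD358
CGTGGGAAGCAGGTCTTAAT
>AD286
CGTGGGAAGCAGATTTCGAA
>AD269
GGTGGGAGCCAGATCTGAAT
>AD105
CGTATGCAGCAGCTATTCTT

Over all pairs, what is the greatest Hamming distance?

Pairwise Hamming distances:
  AD358 vs AD286: 5
  AD358 vs AD269: 5
  AD358 vs AD105: 7
  AD286 vs AD269: 7
  AD286 vs AD105: 9
  AD269 vs AD105: 11
The largest is 11, between AD269 and AD105.

11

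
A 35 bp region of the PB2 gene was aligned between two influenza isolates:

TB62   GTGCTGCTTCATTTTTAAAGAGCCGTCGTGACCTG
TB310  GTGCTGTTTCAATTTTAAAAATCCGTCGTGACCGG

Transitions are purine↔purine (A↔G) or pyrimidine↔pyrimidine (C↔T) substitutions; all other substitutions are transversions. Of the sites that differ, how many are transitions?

Differing sites — 7:C/T (Ti); 12:T/A (Tv); 20:G/A (Ti); 22:G/T (Tv); 34:T/G (Tv).
Of the 5 differences, 2 transitions and 3 transversions, so the answer is 2.

2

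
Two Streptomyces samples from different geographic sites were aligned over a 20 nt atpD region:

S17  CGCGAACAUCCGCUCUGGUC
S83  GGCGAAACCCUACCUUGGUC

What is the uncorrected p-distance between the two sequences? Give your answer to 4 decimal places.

Differing sites — 1:C/G; 7:C/A; 8:A/C; 9:U/C; 11:C/U; 12:G/A; 14:U/C; 15:C/U.
There are 8 differences over 20 sites, so p = 8/20 = 0.4000.

0.4000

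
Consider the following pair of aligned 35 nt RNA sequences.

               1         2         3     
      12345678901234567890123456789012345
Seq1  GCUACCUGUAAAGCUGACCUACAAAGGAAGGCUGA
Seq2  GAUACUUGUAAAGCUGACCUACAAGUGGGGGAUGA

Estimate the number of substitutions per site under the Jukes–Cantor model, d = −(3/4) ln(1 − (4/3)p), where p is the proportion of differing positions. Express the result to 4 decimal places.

The sequences differ at positions 2 (C/A), 6 (C/U), 25 (A/G), 26 (G/U), 28 (A/G), 29 (A/G), 32 (C/A).
p = 7/35 = 0.200000.
d = −0.75 · ln(1 − (4/3)·0.200000) = −0.75 · ln(0.733333) = −0.75 · (-0.310155) = 0.2326.

0.2326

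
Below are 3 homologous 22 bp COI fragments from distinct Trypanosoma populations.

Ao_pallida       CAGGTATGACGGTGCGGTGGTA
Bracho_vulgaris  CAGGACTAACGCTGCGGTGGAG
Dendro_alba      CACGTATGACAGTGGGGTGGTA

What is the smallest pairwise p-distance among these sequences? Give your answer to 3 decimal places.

0.136

Pairwise Hamming distances:
  Ao_pallida vs Bracho_vulgaris: 6
  Ao_pallida vs Dendro_alba: 3
  Bracho_vulgaris vs Dendro_alba: 9
The smallest is 3 mismatches, between Ao_pallida and Dendro_alba; p = 3/22 = 0.136.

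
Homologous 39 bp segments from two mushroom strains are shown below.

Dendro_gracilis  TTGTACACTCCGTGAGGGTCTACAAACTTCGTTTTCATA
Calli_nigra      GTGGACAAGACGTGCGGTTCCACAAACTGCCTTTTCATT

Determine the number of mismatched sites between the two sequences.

Mismatches occur at site 1 (T↔G), site 4 (T↔G), site 8 (C↔A), site 9 (T↔G), site 10 (C↔A), site 15 (A↔C), site 18 (G↔T), site 21 (T↔C), site 29 (T↔G), site 31 (G↔C), site 39 (A↔T).
That gives 11 mismatches out of 39 aligned sites, so the Hamming distance is 11.

11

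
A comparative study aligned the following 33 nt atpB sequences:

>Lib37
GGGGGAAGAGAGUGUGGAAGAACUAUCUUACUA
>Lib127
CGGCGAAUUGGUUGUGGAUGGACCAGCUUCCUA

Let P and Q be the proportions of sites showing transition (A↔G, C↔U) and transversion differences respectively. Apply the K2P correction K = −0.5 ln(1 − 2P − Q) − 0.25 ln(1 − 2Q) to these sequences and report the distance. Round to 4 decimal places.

Differing sites — 1:G/C (Tv); 4:G/C (Tv); 8:G/U (Tv); 9:A/U (Tv); 11:A/G (Ti); 12:G/U (Tv); 19:A/U (Tv); 21:A/G (Ti); 24:U/C (Ti); 26:U/G (Tv); 30:A/C (Tv).
Of the 11 differences, 3 transitions and 8 transversions over 33 sites: P = 3/33 = 0.090909, Q = 8/33 = 0.242424.
d = −0.5·ln(0.575758) − 0.25·ln(0.515152) = −0.5·(-0.552068) − 0.25·(-0.663293) = 0.4419.

0.4419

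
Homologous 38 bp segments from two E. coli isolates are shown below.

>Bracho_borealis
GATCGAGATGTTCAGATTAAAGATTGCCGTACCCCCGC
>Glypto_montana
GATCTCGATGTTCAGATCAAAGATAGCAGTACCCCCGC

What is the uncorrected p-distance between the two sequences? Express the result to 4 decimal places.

0.1316

Differing sites — 5:G/T; 6:A/C; 18:T/C; 25:T/A; 28:C/A.
There are 5 differences over 38 sites, so p = 5/38 = 0.1316.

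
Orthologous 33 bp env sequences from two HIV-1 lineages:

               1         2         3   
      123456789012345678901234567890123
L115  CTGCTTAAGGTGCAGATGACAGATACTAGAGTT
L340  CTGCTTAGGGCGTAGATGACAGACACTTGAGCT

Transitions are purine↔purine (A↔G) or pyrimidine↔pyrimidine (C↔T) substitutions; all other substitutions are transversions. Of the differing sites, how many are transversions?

The sequences differ at positions 8 (A/G, transition), 11 (T/C, transition), 13 (C/T, transition), 24 (T/C, transition), 28 (A/T, transversion), 32 (T/C, transition).
Of the 6 differences, 5 transitions and 1 transversion, so the answer is 1.

1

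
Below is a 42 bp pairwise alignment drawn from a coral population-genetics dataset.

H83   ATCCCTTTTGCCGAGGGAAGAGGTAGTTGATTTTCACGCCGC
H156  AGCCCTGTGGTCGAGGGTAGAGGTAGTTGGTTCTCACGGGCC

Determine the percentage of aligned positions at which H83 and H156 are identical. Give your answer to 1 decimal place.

76.2%

Mismatches occur at site 2 (T→G), site 7 (T→G), site 9 (T→G), site 11 (C→T), site 18 (A→T), site 30 (A→G), site 33 (T→C), site 39 (C→G), site 40 (C→G), site 41 (G→C).
32 of the 42 sites match, so the percent identity is 32/42 × 100 = 76.2%.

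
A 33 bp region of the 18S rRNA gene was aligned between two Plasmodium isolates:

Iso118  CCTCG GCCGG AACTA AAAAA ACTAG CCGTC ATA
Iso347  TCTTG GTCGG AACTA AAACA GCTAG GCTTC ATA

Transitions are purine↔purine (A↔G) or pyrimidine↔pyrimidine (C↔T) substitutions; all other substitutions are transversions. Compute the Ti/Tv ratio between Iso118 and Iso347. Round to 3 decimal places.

The sequences differ at positions 1 (C/T, transition), 4 (C/T, transition), 7 (C/T, transition), 19 (A/C, transversion), 21 (A/G, transition), 26 (C/G, transversion), 28 (G/T, transversion).
Of the 7 differences, 4 transitions and 3 transversions, so Ti/Tv = 4/3 = 1.333.

1.333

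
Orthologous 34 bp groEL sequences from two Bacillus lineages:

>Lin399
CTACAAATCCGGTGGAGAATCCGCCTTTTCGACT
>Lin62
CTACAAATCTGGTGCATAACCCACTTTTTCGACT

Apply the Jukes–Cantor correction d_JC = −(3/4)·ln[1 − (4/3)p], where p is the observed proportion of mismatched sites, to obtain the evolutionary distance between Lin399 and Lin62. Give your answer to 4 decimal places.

Mismatches occur at site 10 (C↔T), site 15 (G↔C), site 17 (G↔T), site 20 (T↔C), site 23 (G↔A), site 25 (C↔T).
p = 6/34 = 0.176471.
d = −0.75 · ln(1 − (4/3)·0.176471) = −0.75 · ln(0.764705) = −0.75 · (-0.268265) = 0.2012.

0.2012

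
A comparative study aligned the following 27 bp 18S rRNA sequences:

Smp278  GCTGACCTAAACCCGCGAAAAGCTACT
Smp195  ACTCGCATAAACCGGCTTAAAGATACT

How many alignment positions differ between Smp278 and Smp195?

Differing sites — 1:G/A; 4:G/C; 5:A/G; 7:C/A; 14:C/G; 17:G/T; 18:A/T; 23:C/A.
That gives 8 mismatches out of 27 aligned sites, so the Hamming distance is 8.

8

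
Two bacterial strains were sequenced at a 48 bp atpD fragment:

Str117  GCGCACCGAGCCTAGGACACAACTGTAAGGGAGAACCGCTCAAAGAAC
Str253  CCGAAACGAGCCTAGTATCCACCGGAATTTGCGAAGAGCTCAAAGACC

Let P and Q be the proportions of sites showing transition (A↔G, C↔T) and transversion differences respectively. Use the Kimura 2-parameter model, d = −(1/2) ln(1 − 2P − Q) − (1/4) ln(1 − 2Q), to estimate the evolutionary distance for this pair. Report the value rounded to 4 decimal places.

Mismatches occur at site 1 (G→C, transversion), site 4 (C→A, transversion), site 6 (C→A, transversion), site 16 (G→T, transversion), site 18 (C→T, transition), site 19 (A→C, transversion), site 22 (A→C, transversion), site 24 (T→G, transversion), site 26 (T→A, transversion), site 28 (A→T, transversion), site 29 (G→T, transversion), site 30 (G→T, transversion), site 32 (A→C, transversion), site 36 (C→G, transversion), site 37 (C→A, transversion), site 47 (A→C, transversion).
Of the 16 differences, 1 transition and 15 transversions over 48 sites: P = 1/48 = 0.020833, Q = 15/48 = 0.312500.
d = −0.5·ln(0.645834) − 0.25·ln(0.375000) = −0.5·(-0.437213) − 0.25·(-0.980829) = 0.4638.

0.4638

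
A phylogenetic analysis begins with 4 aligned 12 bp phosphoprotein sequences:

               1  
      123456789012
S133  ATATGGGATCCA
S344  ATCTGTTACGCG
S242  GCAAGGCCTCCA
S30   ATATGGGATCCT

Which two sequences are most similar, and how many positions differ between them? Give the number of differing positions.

Pairwise Hamming distances:
  S133 vs S344: 6
  S133 vs S242: 5
  S133 vs S30: 1
  S344 vs S242: 10
  S344 vs S30: 6
  S242 vs S30: 6
The smallest is 1, between S133 and S30.

1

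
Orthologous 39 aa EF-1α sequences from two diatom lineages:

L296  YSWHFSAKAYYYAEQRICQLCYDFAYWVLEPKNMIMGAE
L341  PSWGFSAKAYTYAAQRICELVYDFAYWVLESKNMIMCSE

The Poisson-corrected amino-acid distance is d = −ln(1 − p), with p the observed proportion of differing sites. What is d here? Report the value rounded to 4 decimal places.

0.2624

Mismatches occur at site 1 (Y→P), site 4 (H→G), site 11 (Y→T), site 14 (E→A), site 19 (Q→E), site 21 (C→V), site 31 (P→S), site 37 (G→C), site 38 (A→S).
p = 9/39 = 0.230769.
d = −ln(1 − 0.230769) = −ln(0.769231) = 0.2624.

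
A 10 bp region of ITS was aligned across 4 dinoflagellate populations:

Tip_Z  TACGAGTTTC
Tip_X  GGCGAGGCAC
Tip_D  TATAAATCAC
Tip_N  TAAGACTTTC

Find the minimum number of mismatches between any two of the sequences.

Pairwise Hamming distances:
  Tip_Z vs Tip_X: 5
  Tip_Z vs Tip_D: 5
  Tip_Z vs Tip_N: 2
  Tip_X vs Tip_D: 6
  Tip_X vs Tip_N: 7
  Tip_D vs Tip_N: 5
The smallest is 2, between Tip_Z and Tip_N.

2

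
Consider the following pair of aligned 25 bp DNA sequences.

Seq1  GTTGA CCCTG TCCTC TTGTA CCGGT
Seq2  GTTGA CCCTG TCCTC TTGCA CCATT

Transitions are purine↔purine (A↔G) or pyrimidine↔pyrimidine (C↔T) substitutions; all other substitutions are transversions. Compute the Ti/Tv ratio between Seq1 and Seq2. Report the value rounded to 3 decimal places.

2.000

Differing sites — 19:T/C (Ti); 23:G/A (Ti); 24:G/T (Tv).
Of the 3 differences, 2 transitions and 1 transversion, so Ti/Tv = 2/1 = 2.000.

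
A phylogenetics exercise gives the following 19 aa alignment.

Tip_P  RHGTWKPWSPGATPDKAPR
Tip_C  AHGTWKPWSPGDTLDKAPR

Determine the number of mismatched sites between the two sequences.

Differing sites — 1:R/A; 12:A/D; 14:P/L.
That gives 3 mismatches out of 19 aligned sites, so the Hamming distance is 3.

3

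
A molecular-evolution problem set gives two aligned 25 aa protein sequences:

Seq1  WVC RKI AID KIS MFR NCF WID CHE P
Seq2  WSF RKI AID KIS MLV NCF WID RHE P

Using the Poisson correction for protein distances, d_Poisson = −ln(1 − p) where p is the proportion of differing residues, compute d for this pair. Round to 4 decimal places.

0.2231

Differing sites — 2:V/S; 3:C/F; 14:F/L; 15:R/V; 22:C/R.
p = 5/25 = 0.200000.
d = −ln(1 − 0.200000) = −ln(0.800000) = 0.2231.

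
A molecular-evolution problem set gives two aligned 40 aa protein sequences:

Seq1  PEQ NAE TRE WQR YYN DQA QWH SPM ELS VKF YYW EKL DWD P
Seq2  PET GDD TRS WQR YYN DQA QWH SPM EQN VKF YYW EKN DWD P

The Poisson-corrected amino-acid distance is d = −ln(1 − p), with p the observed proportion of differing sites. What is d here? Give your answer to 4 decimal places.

0.2231

Differing sites — 3:Q/T; 4:N/G; 5:A/D; 6:E/D; 9:E/S; 26:L/Q; 27:S/N; 36:L/N.
p = 8/40 = 0.200000.
d = −ln(1 − 0.200000) = −ln(0.800000) = 0.2231.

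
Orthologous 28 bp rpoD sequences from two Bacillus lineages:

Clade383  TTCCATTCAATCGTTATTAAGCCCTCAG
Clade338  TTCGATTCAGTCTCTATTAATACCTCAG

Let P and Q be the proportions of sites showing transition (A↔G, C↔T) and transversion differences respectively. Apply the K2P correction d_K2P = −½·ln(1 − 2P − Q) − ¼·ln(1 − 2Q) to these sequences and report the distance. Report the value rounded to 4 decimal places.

Differing sites — 4:C/G (Tv); 10:A/G (Ti); 13:G/T (Tv); 14:T/C (Ti); 21:G/T (Tv); 22:C/A (Tv).
Of the 6 differences, 2 transitions and 4 transversions over 28 sites: P = 2/28 = 0.071429, Q = 4/28 = 0.142857.
d = −0.5·ln(0.714285) − 0.25·ln(0.714286) = −0.5·(-0.336473) − 0.25·(-0.336472) = 0.2524.

0.2524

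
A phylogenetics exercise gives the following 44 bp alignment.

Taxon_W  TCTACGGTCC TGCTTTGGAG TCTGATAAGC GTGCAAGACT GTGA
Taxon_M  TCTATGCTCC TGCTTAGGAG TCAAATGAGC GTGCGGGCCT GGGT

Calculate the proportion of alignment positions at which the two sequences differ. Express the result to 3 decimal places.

0.250

The sequences differ at positions 5 (C/T), 7 (G/C), 16 (T/A), 23 (T/A), 24 (G/A), 27 (A/G), 35 (A/G), 36 (A/G), 38 (A/C), 42 (T/G), 44 (A/T).
There are 11 differences over 44 sites, so p = 11/44 = 0.250.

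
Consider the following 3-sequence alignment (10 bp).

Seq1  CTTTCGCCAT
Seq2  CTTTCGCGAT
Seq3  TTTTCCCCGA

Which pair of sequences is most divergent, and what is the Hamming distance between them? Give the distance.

Pairwise Hamming distances:
  Seq1 vs Seq2: 1
  Seq1 vs Seq3: 4
  Seq2 vs Seq3: 5
The largest is 5, between Seq2 and Seq3.

5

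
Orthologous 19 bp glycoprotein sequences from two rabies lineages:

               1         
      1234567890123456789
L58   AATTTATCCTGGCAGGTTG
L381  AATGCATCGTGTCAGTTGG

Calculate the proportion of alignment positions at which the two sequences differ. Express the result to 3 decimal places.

Mismatches occur at site 4 (T/G), site 5 (T/C), site 9 (C/G), site 12 (G/T), site 16 (G/T), site 18 (T/G).
There are 6 differences over 19 sites, so p = 6/19 = 0.316.

0.316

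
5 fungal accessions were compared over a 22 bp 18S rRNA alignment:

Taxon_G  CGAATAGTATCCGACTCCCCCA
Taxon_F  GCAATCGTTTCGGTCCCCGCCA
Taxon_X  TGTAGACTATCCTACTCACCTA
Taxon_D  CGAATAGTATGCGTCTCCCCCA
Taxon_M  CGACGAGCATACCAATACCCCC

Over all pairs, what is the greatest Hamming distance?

16

Pairwise Hamming distances:
  Taxon_G vs Taxon_F: 8
  Taxon_G vs Taxon_X: 7
  Taxon_G vs Taxon_D: 2
  Taxon_G vs Taxon_M: 8
  Taxon_F vs Taxon_X: 14
  Taxon_F vs Taxon_D: 8
  Taxon_F vs Taxon_M: 16
  Taxon_X vs Taxon_D: 9
  Taxon_X vs Taxon_M: 12
  Taxon_D vs Taxon_M: 9
The largest is 16, between Taxon_F and Taxon_M.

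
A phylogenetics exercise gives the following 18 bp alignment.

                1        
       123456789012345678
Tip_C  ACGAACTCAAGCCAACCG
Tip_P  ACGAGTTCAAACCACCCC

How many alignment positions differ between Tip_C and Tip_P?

Differing sites — 5:A/G; 6:C/T; 11:G/A; 15:A/C; 18:G/C.
That gives 5 mismatches out of 18 aligned sites, so the Hamming distance is 5.

5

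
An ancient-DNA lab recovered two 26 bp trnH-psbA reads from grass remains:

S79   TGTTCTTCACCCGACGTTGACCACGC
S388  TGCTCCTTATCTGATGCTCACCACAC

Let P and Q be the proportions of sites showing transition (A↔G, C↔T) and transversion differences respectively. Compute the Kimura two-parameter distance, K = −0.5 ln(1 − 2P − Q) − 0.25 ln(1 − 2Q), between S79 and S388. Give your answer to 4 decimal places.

0.5504

Differing sites — 3:T/C (Ti); 6:T/C (Ti); 8:C/T (Ti); 10:C/T (Ti); 12:C/T (Ti); 15:C/T (Ti); 17:T/C (Ti); 19:G/C (Tv); 25:G/A (Ti).
Of the 9 differences, 8 transitions and 1 transversion over 26 sites: P = 8/26 = 0.307692, Q = 1/26 = 0.038462.
d = −0.5·ln(0.346154) − 0.25·ln(0.923076) = −0.5·(-1.060872) − 0.25·(-0.080044) = 0.5504.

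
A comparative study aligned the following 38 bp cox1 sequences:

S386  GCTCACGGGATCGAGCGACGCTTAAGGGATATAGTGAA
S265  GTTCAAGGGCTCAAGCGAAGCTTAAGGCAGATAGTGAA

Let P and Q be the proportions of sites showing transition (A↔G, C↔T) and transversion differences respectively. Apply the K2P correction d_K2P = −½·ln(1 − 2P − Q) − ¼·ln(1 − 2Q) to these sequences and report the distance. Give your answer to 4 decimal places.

0.2115

Mismatches occur at site 2 (C→T, transition), site 6 (C→A, transversion), site 10 (A→C, transversion), site 13 (G→A, transition), site 19 (C→A, transversion), site 28 (G→C, transversion), site 30 (T→G, transversion).
Of the 7 differences, 2 transitions and 5 transversions over 38 sites: P = 2/38 = 0.052632, Q = 5/38 = 0.131579.
d = −0.5·ln(0.763157) − 0.25·ln(0.736842) = −0.5·(-0.270292) − 0.25·(-0.305382) = 0.2115.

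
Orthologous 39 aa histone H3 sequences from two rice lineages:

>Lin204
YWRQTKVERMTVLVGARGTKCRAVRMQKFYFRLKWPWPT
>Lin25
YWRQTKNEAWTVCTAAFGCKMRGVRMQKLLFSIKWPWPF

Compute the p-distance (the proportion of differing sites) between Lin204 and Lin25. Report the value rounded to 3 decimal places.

Differing sites — 7:V/N; 9:R/A; 10:M/W; 13:L/C; 14:V/T; 15:G/A; 17:R/F; 19:T/C; 21:C/M; 23:A/G; 29:F/L; 30:Y/L; 32:R/S; 33:L/I; 39:T/F.
There are 15 differences over 39 sites, so p = 15/39 = 0.385.

0.385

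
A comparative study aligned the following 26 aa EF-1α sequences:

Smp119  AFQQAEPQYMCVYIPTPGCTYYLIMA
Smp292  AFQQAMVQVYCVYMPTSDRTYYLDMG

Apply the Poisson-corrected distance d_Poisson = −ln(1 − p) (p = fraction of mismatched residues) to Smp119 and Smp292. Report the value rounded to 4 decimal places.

0.4855

Differing sites — 6:E/M; 7:P/V; 9:Y/V; 10:M/Y; 14:I/M; 17:P/S; 18:G/D; 19:C/R; 24:I/D; 26:A/G.
p = 10/26 = 0.384615.
d = −ln(1 − 0.384615) = −ln(0.615385) = 0.4855.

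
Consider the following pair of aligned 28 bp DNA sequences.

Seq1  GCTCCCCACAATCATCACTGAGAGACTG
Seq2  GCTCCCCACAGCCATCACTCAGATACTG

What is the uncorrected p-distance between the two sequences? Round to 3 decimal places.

0.143

Mismatches occur at site 11 (A/G), site 12 (T/C), site 20 (G/C), site 24 (G/T).
There are 4 differences over 28 sites, so p = 4/28 = 0.143.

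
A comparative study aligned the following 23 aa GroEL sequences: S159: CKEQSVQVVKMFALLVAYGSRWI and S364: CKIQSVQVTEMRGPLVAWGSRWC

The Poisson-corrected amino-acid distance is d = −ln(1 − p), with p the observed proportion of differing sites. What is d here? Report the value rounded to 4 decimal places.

0.4274

Differing sites — 3:E/I; 9:V/T; 10:K/E; 12:F/R; 13:A/G; 14:L/P; 18:Y/W; 23:I/C.
p = 8/23 = 0.347826.
d = −ln(1 − 0.347826) = −ln(0.652174) = 0.4274.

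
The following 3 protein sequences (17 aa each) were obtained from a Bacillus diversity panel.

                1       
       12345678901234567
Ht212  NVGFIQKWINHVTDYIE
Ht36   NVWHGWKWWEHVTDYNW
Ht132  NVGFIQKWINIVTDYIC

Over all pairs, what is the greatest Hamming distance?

9

Pairwise Hamming distances:
  Ht212 vs Ht36: 8
  Ht212 vs Ht132: 2
  Ht36 vs Ht132: 9
The largest is 9, between Ht36 and Ht132.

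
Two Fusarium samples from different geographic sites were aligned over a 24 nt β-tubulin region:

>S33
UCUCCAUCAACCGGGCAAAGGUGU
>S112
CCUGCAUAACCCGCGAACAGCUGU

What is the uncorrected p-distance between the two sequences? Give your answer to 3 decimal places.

0.333

The sequences differ at positions 1 (U/C), 4 (C/G), 8 (C/A), 10 (A/C), 14 (G/C), 16 (C/A), 18 (A/C), 21 (G/C).
There are 8 differences over 24 sites, so p = 8/24 = 0.333.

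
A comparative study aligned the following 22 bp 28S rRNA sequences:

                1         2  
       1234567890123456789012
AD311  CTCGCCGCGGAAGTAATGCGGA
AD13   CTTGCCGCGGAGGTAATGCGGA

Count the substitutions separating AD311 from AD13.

Differing sites — 3:C/T; 12:A/G.
That gives 2 mismatches out of 22 aligned sites, so the Hamming distance is 2.

2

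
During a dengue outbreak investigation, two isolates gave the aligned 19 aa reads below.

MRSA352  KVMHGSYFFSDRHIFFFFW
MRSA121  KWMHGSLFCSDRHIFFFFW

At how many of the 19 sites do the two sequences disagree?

Differing sites — 2:V/W; 7:Y/L; 9:F/C.
That gives 3 mismatches out of 19 aligned sites, so the Hamming distance is 3.

3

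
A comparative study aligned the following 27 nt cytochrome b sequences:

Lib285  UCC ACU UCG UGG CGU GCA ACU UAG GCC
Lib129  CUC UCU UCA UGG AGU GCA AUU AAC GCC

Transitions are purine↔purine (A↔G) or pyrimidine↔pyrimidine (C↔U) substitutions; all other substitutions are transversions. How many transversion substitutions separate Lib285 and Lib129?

4

The sequences differ at positions 1 (U/C, transition), 2 (C/U, transition), 4 (A/U, transversion), 9 (G/A, transition), 13 (C/A, transversion), 20 (C/U, transition), 22 (U/A, transversion), 24 (G/C, transversion).
Of the 8 differences, 4 transitions and 4 transversions, so the answer is 4.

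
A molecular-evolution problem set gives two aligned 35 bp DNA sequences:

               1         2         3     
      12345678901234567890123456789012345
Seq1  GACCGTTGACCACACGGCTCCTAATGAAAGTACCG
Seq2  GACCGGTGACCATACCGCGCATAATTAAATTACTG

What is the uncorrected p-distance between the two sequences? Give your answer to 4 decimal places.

0.2286

Differing sites — 6:T/G; 13:C/T; 16:G/C; 19:T/G; 21:C/A; 26:G/T; 30:G/T; 34:C/T.
There are 8 differences over 35 sites, so p = 8/35 = 0.2286.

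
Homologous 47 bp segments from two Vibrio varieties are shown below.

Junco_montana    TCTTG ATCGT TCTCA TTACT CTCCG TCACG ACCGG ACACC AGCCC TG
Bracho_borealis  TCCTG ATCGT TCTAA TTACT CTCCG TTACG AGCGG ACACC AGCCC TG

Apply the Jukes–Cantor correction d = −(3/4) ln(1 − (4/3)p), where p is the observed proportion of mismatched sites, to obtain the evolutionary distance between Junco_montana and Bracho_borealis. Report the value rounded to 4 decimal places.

0.0903

Differing sites — 3:T/C; 14:C/A; 27:C/T; 32:C/G.
p = 4/47 = 0.085106.
d = −0.75 · ln(1 − (4/3)·0.085106) = −0.75 · ln(0.886525) = −0.75 · (-0.120446) = 0.0903.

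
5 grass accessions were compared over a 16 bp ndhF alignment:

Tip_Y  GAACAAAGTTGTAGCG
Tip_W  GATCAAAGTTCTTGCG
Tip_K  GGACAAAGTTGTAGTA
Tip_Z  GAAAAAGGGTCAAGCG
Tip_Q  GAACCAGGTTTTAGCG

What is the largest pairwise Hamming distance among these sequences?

Pairwise Hamming distances:
  Tip_Y vs Tip_W: 3
  Tip_Y vs Tip_K: 3
  Tip_Y vs Tip_Z: 5
  Tip_Y vs Tip_Q: 3
  Tip_W vs Tip_K: 6
  Tip_W vs Tip_Z: 6
  Tip_W vs Tip_Q: 5
  Tip_K vs Tip_Z: 8
  Tip_K vs Tip_Q: 6
  Tip_Z vs Tip_Q: 5
The largest is 8, between Tip_K and Tip_Z.

8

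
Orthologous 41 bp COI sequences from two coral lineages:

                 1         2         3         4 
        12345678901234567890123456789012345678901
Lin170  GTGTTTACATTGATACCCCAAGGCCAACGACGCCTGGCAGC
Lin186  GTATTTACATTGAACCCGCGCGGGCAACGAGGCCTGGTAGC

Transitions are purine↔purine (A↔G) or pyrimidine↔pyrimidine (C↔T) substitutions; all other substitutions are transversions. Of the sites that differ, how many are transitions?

3

Mismatches occur at site 3 (G↔A, transition), site 14 (T↔A, transversion), site 15 (A↔C, transversion), site 18 (C↔G, transversion), site 20 (A↔G, transition), site 21 (A↔C, transversion), site 24 (C↔G, transversion), site 31 (C↔G, transversion), site 38 (C↔T, transition).
Of the 9 differences, 3 transitions and 6 transversions, so the answer is 3.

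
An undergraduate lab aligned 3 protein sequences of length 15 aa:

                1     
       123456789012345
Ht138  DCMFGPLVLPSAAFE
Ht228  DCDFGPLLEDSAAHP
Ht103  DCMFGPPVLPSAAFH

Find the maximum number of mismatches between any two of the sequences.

7

Pairwise Hamming distances:
  Ht138 vs Ht228: 6
  Ht138 vs Ht103: 2
  Ht228 vs Ht103: 7
The largest is 7, between Ht228 and Ht103.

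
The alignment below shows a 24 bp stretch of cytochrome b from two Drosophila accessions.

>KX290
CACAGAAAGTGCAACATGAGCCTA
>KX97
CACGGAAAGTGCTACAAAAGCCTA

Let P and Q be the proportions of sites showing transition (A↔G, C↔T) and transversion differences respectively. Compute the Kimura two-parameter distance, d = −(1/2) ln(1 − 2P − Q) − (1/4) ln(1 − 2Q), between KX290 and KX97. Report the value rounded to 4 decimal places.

Mismatches occur at site 4 (A/G, transition), site 13 (A/T, transversion), site 17 (T/A, transversion), site 18 (G/A, transition).
Of the 4 differences, 2 transitions and 2 transversions over 24 sites: P = 2/24 = 0.083333, Q = 2/24 = 0.083333.
d = −0.5·ln(0.750001) − 0.25·ln(0.833334) = −0.5·(-0.287681) − 0.25·(-0.182321) = 0.1894.

0.1894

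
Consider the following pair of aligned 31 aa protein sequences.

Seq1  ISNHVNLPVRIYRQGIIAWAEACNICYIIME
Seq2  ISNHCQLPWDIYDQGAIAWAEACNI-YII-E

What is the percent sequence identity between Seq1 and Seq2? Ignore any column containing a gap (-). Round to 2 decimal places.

Excluding the 2 gap columns leaves 29 comparable sites.
Differing sites — 5:V/C; 6:N/Q; 9:V/W; 10:R/D; 13:R/D; 16:I/A.
23 of the 29 comparable sites match, so the percent identity is 23/29 × 100 = 79.31%.

79.31%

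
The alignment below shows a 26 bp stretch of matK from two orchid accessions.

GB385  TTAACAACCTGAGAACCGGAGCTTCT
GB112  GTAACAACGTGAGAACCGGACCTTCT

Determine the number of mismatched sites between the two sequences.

The sequences differ at positions 1 (T/G), 9 (C/G), 21 (G/C).
That gives 3 mismatches out of 26 aligned sites, so the Hamming distance is 3.

3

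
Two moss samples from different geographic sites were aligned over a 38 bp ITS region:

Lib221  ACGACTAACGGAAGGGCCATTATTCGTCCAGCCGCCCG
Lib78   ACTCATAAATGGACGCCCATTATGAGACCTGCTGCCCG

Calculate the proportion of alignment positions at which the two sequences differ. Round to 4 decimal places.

Differing sites — 3:G/T; 4:A/C; 5:C/A; 9:C/A; 10:G/T; 12:A/G; 14:G/C; 16:G/C; 24:T/G; 25:C/A; 27:T/A; 30:A/T; 33:C/T.
There are 13 differences over 38 sites, so p = 13/38 = 0.3421.

0.3421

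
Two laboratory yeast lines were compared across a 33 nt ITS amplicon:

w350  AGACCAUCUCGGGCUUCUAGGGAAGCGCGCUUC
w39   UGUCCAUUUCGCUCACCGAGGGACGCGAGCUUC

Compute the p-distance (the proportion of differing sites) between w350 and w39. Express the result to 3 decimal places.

The sequences differ at positions 1 (A/U), 3 (A/U), 8 (C/U), 12 (G/C), 13 (G/U), 15 (U/A), 16 (U/C), 18 (U/G), 24 (A/C), 28 (C/A).
There are 10 differences over 33 sites, so p = 10/33 = 0.303.

0.303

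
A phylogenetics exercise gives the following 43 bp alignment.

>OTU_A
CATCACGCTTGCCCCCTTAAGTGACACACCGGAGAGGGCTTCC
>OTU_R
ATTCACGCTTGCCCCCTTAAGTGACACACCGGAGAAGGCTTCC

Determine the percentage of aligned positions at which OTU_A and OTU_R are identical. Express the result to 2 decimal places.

93.02%

The sequences differ at positions 1 (C/A), 2 (A/T), 36 (G/A).
40 of the 43 sites match, so the percent identity is 40/43 × 100 = 93.02%.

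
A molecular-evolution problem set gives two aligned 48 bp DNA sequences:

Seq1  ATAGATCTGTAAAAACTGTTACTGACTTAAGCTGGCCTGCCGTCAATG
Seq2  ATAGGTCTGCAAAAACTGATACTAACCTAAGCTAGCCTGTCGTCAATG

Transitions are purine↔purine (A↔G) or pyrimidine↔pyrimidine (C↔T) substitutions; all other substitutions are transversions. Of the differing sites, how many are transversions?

1

The sequences differ at positions 5 (A/G, transition), 10 (T/C, transition), 19 (T/A, transversion), 24 (G/A, transition), 27 (T/C, transition), 34 (G/A, transition), 40 (C/T, transition).
Of the 7 differences, 6 transitions and 1 transversion, so the answer is 1.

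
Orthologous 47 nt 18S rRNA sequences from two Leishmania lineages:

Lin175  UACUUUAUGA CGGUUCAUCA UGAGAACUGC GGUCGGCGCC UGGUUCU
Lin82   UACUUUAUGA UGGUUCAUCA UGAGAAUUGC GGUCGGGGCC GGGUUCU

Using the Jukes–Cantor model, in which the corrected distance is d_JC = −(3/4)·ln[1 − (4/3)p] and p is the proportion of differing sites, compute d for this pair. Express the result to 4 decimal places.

Mismatches occur at site 11 (C/U), site 27 (C/U), site 37 (C/G), site 41 (U/G).
p = 4/47 = 0.085106.
d = −0.75 · ln(1 − (4/3)·0.085106) = −0.75 · ln(0.886525) = −0.75 · (-0.120446) = 0.0903.

0.0903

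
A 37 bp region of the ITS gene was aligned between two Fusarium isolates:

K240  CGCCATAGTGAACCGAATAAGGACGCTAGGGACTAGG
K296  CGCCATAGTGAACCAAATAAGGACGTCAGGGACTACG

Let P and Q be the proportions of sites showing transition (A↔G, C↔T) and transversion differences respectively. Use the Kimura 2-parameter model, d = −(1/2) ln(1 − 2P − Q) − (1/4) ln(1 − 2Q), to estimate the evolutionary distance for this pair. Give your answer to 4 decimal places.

0.1188

Differing sites — 15:G/A (Ti); 26:C/T (Ti); 27:T/C (Ti); 36:G/C (Tv).
Of the 4 differences, 3 transitions and 1 transversion over 37 sites: P = 3/37 = 0.081081, Q = 1/37 = 0.027027.
d = −0.5·ln(0.810811) − 0.25·ln(0.945946) = −0.5·(-0.209720) − 0.25·(-0.055570) = 0.1188.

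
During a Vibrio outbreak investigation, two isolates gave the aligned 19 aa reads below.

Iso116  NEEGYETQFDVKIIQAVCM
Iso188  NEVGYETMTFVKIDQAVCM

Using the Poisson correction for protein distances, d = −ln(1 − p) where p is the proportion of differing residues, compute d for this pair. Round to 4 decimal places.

0.3054

The sequences differ at positions 3 (E/V), 8 (Q/M), 9 (F/T), 10 (D/F), 14 (I/D).
p = 5/19 = 0.263158.
d = −ln(1 − 0.263158) = −ln(0.736842) = 0.3054.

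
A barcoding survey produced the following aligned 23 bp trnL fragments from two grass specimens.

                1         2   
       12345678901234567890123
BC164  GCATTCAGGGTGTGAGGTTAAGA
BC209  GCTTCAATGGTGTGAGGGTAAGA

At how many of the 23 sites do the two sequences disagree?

Mismatches occur at site 3 (A↔T), site 5 (T↔C), site 6 (C↔A), site 8 (G↔T), site 18 (T↔G).
That gives 5 mismatches out of 23 aligned sites, so the Hamming distance is 5.

5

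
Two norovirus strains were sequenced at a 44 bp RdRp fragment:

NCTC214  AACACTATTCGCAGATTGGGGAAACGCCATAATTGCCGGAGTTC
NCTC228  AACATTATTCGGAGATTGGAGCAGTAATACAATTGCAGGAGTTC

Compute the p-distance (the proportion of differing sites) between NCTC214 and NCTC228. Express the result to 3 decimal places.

Mismatches occur at site 5 (C→T), site 12 (C→G), site 20 (G→A), site 22 (A→C), site 24 (A→G), site 25 (C→T), site 26 (G→A), site 27 (C→A), site 28 (C→T), site 30 (T→C), site 37 (C→A).
There are 11 differences over 44 sites, so p = 11/44 = 0.250.

0.250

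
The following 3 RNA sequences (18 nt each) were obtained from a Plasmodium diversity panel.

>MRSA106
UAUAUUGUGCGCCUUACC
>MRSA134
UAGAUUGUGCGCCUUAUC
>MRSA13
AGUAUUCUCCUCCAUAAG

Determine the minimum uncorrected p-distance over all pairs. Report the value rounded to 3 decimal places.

Pairwise Hamming distances:
  MRSA106 vs MRSA134: 2
  MRSA106 vs MRSA13: 8
  MRSA134 vs MRSA13: 9
The smallest is 2 mismatches, between MRSA106 and MRSA134; p = 2/18 = 0.111.

0.111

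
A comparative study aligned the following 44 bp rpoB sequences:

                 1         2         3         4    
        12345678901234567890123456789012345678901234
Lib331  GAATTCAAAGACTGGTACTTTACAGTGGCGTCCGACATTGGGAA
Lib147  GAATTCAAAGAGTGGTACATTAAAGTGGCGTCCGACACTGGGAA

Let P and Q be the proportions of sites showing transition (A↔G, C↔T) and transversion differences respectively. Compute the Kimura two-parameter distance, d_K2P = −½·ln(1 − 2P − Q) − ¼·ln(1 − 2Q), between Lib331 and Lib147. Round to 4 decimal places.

0.0970

The sequences differ at positions 12 (C/G, transversion), 19 (T/A, transversion), 23 (C/A, transversion), 38 (T/C, transition).
Of the 4 differences, 1 transition and 3 transversions over 44 sites: P = 1/44 = 0.022727, Q = 3/44 = 0.068182.
d = −0.5·ln(0.886364) − 0.25·ln(0.863636) = −0.5·(-0.120628) − 0.25·(-0.146604) = 0.0970.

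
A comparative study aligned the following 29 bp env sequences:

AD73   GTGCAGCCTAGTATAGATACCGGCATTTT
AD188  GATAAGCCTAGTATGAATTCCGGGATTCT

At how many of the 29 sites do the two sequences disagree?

The sequences differ at positions 2 (T/A), 3 (G/T), 4 (C/A), 15 (A/G), 16 (G/A), 19 (A/T), 24 (C/G), 28 (T/C).
That gives 8 mismatches out of 29 aligned sites, so the Hamming distance is 8.

8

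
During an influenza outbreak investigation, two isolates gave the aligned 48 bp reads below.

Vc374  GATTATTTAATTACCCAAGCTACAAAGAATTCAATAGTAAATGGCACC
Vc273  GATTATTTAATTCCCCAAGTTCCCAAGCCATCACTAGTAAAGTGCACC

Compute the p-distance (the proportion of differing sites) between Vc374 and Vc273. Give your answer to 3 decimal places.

Mismatches occur at site 13 (A↔C), site 20 (C↔T), site 22 (A↔C), site 24 (A↔C), site 28 (A↔C), site 29 (A↔C), site 30 (T↔A), site 34 (A↔C), site 42 (T↔G), site 43 (G↔T).
There are 10 differences over 48 sites, so p = 10/48 = 0.208.

0.208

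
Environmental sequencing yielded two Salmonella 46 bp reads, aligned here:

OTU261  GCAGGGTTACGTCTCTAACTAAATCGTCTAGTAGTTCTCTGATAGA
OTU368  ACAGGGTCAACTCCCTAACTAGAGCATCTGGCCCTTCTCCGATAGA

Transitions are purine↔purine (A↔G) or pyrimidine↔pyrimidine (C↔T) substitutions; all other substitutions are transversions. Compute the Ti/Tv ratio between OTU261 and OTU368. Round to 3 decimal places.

The sequences differ at positions 1 (G/A, transition), 8 (T/C, transition), 10 (C/A, transversion), 11 (G/C, transversion), 14 (T/C, transition), 22 (A/G, transition), 24 (T/G, transversion), 26 (G/A, transition), 30 (A/G, transition), 32 (T/C, transition), 33 (A/C, transversion), 34 (G/C, transversion), 40 (T/C, transition).
Of the 13 differences, 8 transitions and 5 transversions, so Ti/Tv = 8/5 = 1.600.

1.600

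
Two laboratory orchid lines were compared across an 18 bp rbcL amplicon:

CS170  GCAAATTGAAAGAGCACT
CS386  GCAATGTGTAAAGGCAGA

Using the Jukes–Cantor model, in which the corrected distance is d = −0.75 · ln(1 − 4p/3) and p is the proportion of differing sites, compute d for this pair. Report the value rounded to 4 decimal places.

Mismatches occur at site 5 (A↔T), site 6 (T↔G), site 9 (A↔T), site 12 (G↔A), site 13 (A↔G), site 17 (C↔G), site 18 (T↔A).
p = 7/18 = 0.388889.
d = −0.75 · ln(1 − (4/3)·0.388889) = −0.75 · ln(0.481481) = −0.75 · (-0.730889) = 0.5482.

0.5482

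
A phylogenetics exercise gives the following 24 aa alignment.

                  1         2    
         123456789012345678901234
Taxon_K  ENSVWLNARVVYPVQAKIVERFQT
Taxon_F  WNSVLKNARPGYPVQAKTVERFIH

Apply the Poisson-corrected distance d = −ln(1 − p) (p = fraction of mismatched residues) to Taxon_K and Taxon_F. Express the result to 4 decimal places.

0.4055

Differing sites — 1:E/W; 5:W/L; 6:L/K; 10:V/P; 11:V/G; 18:I/T; 23:Q/I; 24:T/H.
p = 8/24 = 0.333333.
d = −ln(1 − 0.333333) = −ln(0.666667) = 0.4055.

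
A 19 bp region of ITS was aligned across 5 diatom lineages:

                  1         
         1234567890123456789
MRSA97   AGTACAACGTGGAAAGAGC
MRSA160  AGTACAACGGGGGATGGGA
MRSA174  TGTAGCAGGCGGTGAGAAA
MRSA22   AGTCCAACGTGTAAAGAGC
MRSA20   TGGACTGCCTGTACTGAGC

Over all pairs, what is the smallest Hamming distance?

Pairwise Hamming distances:
  MRSA97 vs MRSA160: 5
  MRSA97 vs MRSA174: 9
  MRSA97 vs MRSA22: 2
  MRSA97 vs MRSA20: 8
  MRSA160 vs MRSA174: 10
  MRSA160 vs MRSA22: 7
  MRSA160 vs MRSA20: 11
  MRSA174 vs MRSA22: 11
  MRSA174 vs MRSA20: 13
  MRSA22 vs MRSA20: 8
The smallest is 2, between MRSA97 and MRSA22.

2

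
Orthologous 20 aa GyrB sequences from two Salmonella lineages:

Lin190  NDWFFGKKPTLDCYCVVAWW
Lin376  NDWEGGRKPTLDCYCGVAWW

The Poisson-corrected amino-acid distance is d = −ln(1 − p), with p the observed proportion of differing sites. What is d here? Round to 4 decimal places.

0.2231

The sequences differ at positions 4 (F/E), 5 (F/G), 7 (K/R), 16 (V/G).
p = 4/20 = 0.200000.
d = −ln(1 − 0.200000) = −ln(0.800000) = 0.2231.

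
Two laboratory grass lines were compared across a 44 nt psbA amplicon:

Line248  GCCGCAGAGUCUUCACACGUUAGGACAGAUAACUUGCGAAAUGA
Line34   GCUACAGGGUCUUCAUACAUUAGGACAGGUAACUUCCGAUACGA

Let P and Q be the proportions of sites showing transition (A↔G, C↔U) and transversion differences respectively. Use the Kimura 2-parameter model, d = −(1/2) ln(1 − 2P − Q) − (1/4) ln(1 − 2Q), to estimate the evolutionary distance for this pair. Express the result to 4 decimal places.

0.2498

Mismatches occur at site 3 (C↔U, transition), site 4 (G↔A, transition), site 8 (A↔G, transition), site 16 (C↔U, transition), site 19 (G↔A, transition), site 29 (A↔G, transition), site 36 (G↔C, transversion), site 40 (A↔U, transversion), site 42 (U↔C, transition).
Of the 9 differences, 7 transitions and 2 transversions over 44 sites: P = 7/44 = 0.159091, Q = 2/44 = 0.045455.
d = −0.5·ln(0.636363) − 0.25·ln(0.909090) = −0.5·(-0.451986) − 0.25·(-0.095311) = 0.2498.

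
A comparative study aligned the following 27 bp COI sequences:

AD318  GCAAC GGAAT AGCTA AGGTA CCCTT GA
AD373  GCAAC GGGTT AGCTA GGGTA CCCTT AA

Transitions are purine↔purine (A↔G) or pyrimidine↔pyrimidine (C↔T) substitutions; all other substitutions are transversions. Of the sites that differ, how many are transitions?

The sequences differ at positions 8 (A/G, transition), 9 (A/T, transversion), 16 (A/G, transition), 26 (G/A, transition).
Of the 4 differences, 3 transitions and 1 transversion, so the answer is 3.

3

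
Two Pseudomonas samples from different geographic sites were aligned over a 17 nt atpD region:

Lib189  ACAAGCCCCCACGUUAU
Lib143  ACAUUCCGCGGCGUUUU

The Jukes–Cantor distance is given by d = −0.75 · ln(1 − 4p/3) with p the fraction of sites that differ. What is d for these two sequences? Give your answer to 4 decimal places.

0.4770

Mismatches occur at site 4 (A→U), site 5 (G→U), site 8 (C→G), site 10 (C→G), site 11 (A→G), site 16 (A→U).
p = 6/17 = 0.352941.
d = −0.75 · ln(1 − (4/3)·0.352941) = −0.75 · ln(0.529412) = −0.75 · (-0.635988) = 0.4770.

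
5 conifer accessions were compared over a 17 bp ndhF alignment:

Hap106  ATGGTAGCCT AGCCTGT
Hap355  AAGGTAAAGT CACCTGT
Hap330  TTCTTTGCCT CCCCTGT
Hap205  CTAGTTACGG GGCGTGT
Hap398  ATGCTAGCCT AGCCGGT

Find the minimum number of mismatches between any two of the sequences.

2

Pairwise Hamming distances:
  Hap106 vs Hap355: 6
  Hap106 vs Hap330: 6
  Hap106 vs Hap205: 8
  Hap106 vs Hap398: 2
  Hap355 vs Hap330: 9
  Hap355 vs Hap205: 9
  Hap355 vs Hap398: 8
  Hap330 vs Hap205: 9
  Hap330 vs Hap398: 7
  Hap205 vs Hap398: 10
The smallest is 2, between Hap106 and Hap398.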